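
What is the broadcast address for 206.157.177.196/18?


Network: 206.157.128.0/18
Host bits = 14
Set all host bits to 1:
Broadcast: 206.157.191.255


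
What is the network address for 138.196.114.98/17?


IP:   10001010.11000100.01110010.01100010
Mask: 11111111.11111111.10000000.00000000
AND operation:
Net:  10001010.11000100.00000000.00000000
Network: 138.196.0.0/17


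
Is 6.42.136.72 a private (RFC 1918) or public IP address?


RFC 1918 private ranges:
  10.0.0.0/8 (10.0.0.0 - 10.255.255.255)
  172.16.0.0/12 (172.16.0.0 - 172.31.255.255)
  192.168.0.0/16 (192.168.0.0 - 192.168.255.255)
Public (not in any RFC 1918 range)


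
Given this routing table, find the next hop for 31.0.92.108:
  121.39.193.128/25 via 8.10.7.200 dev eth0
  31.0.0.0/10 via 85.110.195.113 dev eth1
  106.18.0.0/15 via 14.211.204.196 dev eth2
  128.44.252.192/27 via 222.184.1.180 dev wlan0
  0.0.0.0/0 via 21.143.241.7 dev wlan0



Longest prefix match for 31.0.92.108:
  /25 121.39.193.128: no
  /10 31.0.0.0: MATCH
  /15 106.18.0.0: no
  /27 128.44.252.192: no
  /0 0.0.0.0: MATCH
Selected: next-hop 85.110.195.113 via eth1 (matched /10)


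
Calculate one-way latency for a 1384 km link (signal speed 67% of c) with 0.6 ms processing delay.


Speed = 0.67 * 3e5 km/s = 201000 km/s
Propagation delay = 1384 / 201000 = 0.0069 s = 6.8856 ms
Processing delay = 0.6 ms
Total one-way latency = 7.4856 ms


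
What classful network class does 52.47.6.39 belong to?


First octet: 52
Binary: 00110100
0xxxxxxx -> Class A (1-126)
Class A, default mask 255.0.0.0 (/8)


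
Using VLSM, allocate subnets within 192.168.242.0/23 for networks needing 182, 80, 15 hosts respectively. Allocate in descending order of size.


182 hosts -> /24 (254 usable): 192.168.242.0/24
80 hosts -> /25 (126 usable): 192.168.243.0/25
15 hosts -> /27 (30 usable): 192.168.243.128/27
Allocation: 192.168.242.0/24 (182 hosts, 254 usable); 192.168.243.0/25 (80 hosts, 126 usable); 192.168.243.128/27 (15 hosts, 30 usable)


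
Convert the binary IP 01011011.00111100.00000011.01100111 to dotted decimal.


01011011 = 91
00111100 = 60
00000011 = 3
01100111 = 103
IP: 91.60.3.103


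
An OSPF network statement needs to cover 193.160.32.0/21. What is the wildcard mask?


Subnet mask: 255.255.248.0
Wildcard = 255.255.255.255 - subnet mask
255 - 255 = 0
255 - 255 = 0
255 - 248 = 7
255 - 0 = 255
Wildcard: 0.0.7.255


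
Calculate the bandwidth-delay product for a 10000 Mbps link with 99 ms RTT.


BDP = bandwidth * RTT
= 10000 Mbps * 99 ms
= 10000 * 1e6 * 99 / 1000 bits
= 990000000 bits
= 123750000 bytes
= 120849.6094 KB
BDP = 990000000 bits (123750000 bytes)


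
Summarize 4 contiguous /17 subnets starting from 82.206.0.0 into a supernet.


Original prefix: /17
Number of subnets: 4 = 2^2
New prefix = 17 - 2 = 15
Supernet: 82.206.0.0/15


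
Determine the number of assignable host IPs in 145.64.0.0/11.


Host bits = 32 - 11 = 21
Total addresses = 2^21 = 2097152
Usable = total - 2 (network and broadcast)
Usable hosts: 2097150


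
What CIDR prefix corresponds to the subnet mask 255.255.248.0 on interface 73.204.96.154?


Binary: 11111111.11111111.11111000.00000000
Count leading 1s
Prefix: /21


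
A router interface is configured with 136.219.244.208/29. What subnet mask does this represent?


/29 means 29 network bits, 3 host bits
Binary: 11111111111111111111111111111000
Mask: 255.255.255.248


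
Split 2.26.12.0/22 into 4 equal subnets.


New prefix = 22 + 2 = 24
Each subnet has 256 addresses
  2.26.12.0/24
  2.26.13.0/24
  2.26.14.0/24
  2.26.15.0/24
Subnets: 2.26.12.0/24, 2.26.13.0/24, 2.26.14.0/24, 2.26.15.0/24


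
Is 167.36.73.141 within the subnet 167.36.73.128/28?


Subnet network: 167.36.73.128
Test IP AND mask: 167.36.73.128
Yes, 167.36.73.141 is in 167.36.73.128/28


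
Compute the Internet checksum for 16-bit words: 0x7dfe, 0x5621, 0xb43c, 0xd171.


Sum all words (with carry folding):
+ 0x7dfe = 0x7dfe
+ 0x5621 = 0xd41f
+ 0xb43c = 0x885c
+ 0xd171 = 0x59ce
One's complement: ~0x59ce
Checksum = 0xa631


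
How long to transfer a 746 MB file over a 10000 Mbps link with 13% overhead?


Effective throughput = 10000 * (1 - 13/100) = 8700 Mbps
File size in Mb = 746 * 8 = 5968 Mb
Time = 5968 / 8700
Time = 0.686 seconds


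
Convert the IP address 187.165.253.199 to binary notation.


187 = 10111011
165 = 10100101
253 = 11111101
199 = 11000111
Binary: 10111011.10100101.11111101.11000111


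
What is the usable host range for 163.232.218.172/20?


Network: 163.232.208.0
Broadcast: 163.232.223.255
First usable = network + 1
Last usable = broadcast - 1
Range: 163.232.208.1 to 163.232.223.254


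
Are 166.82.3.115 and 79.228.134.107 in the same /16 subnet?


Mask: 255.255.0.0
166.82.3.115 AND mask = 166.82.0.0
79.228.134.107 AND mask = 79.228.0.0
No, different subnets (166.82.0.0 vs 79.228.0.0)


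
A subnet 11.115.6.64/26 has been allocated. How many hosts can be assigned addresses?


Host bits = 32 - 26 = 6
Total addresses = 2^6 = 64
Usable = total - 2 (network and broadcast)
Usable hosts: 62


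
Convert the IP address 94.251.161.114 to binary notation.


94 = 01011110
251 = 11111011
161 = 10100001
114 = 01110010
Binary: 01011110.11111011.10100001.01110010


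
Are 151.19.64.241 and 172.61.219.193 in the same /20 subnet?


Mask: 255.255.240.0
151.19.64.241 AND mask = 151.19.64.0
172.61.219.193 AND mask = 172.61.208.0
No, different subnets (151.19.64.0 vs 172.61.208.0)


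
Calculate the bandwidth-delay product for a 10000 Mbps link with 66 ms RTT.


BDP = bandwidth * RTT
= 10000 Mbps * 66 ms
= 10000 * 1e6 * 66 / 1000 bits
= 660000000 bits
= 82500000 bytes
= 80566.4062 KB
BDP = 660000000 bits (82500000 bytes)


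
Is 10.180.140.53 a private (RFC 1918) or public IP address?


RFC 1918 private ranges:
  10.0.0.0/8 (10.0.0.0 - 10.255.255.255)
  172.16.0.0/12 (172.16.0.0 - 172.31.255.255)
  192.168.0.0/16 (192.168.0.0 - 192.168.255.255)
Private (in 10.0.0.0/8)


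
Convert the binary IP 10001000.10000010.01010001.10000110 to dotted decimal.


10001000 = 136
10000010 = 130
01010001 = 81
10000110 = 134
IP: 136.130.81.134


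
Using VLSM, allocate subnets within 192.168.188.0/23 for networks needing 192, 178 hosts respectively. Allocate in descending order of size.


192 hosts -> /24 (254 usable): 192.168.188.0/24
178 hosts -> /24 (254 usable): 192.168.189.0/24
Allocation: 192.168.188.0/24 (192 hosts, 254 usable); 192.168.189.0/24 (178 hosts, 254 usable)


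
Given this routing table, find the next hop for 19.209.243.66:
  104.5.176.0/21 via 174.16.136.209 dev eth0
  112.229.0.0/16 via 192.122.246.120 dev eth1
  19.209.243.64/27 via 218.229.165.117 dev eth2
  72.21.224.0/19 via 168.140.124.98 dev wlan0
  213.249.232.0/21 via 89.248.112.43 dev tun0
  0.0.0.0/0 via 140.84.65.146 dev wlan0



Longest prefix match for 19.209.243.66:
  /21 104.5.176.0: no
  /16 112.229.0.0: no
  /27 19.209.243.64: MATCH
  /19 72.21.224.0: no
  /21 213.249.232.0: no
  /0 0.0.0.0: MATCH
Selected: next-hop 218.229.165.117 via eth2 (matched /27)


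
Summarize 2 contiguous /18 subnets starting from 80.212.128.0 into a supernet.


Original prefix: /18
Number of subnets: 2 = 2^1
New prefix = 18 - 1 = 17
Supernet: 80.212.128.0/17


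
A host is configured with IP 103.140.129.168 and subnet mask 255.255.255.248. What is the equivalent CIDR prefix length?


Binary: 11111111.11111111.11111111.11111000
Count leading 1s
Prefix: /29


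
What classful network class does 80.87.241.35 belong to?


First octet: 80
Binary: 01010000
0xxxxxxx -> Class A (1-126)
Class A, default mask 255.0.0.0 (/8)


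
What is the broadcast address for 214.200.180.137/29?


Network: 214.200.180.136/29
Host bits = 3
Set all host bits to 1:
Broadcast: 214.200.180.143


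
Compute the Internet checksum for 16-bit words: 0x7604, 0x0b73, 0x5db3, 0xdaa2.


Sum all words (with carry folding):
+ 0x7604 = 0x7604
+ 0x0b73 = 0x8177
+ 0x5db3 = 0xdf2a
+ 0xdaa2 = 0xb9cd
One's complement: ~0xb9cd
Checksum = 0x4632


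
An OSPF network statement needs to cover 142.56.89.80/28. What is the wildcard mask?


Subnet mask: 255.255.255.240
Wildcard = 255.255.255.255 - subnet mask
255 - 255 = 0
255 - 255 = 0
255 - 255 = 0
255 - 240 = 15
Wildcard: 0.0.0.15


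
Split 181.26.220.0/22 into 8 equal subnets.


New prefix = 22 + 3 = 25
Each subnet has 128 addresses
  181.26.220.0/25
  181.26.220.128/25
  181.26.221.0/25
  181.26.221.128/25
  181.26.222.0/25
  181.26.222.128/25
  181.26.223.0/25
  181.26.223.128/25
Subnets: 181.26.220.0/25, 181.26.220.128/25, 181.26.221.0/25, 181.26.221.128/25, 181.26.222.0/25, 181.26.222.128/25, 181.26.223.0/25, 181.26.223.128/25


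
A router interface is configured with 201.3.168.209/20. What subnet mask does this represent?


/20 means 20 network bits, 12 host bits
Binary: 11111111111111111111000000000000
Mask: 255.255.240.0


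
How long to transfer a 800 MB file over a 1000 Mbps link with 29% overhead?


Effective throughput = 1000 * (1 - 29/100) = 710 Mbps
File size in Mb = 800 * 8 = 6400 Mb
Time = 6400 / 710
Time = 9.0141 seconds


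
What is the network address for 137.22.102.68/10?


IP:   10001001.00010110.01100110.01000100
Mask: 11111111.11000000.00000000.00000000
AND operation:
Net:  10001001.00000000.00000000.00000000
Network: 137.0.0.0/10


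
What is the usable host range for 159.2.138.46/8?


Network: 159.0.0.0
Broadcast: 159.255.255.255
First usable = network + 1
Last usable = broadcast - 1
Range: 159.0.0.1 to 159.255.255.254


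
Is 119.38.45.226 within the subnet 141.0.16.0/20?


Subnet network: 141.0.16.0
Test IP AND mask: 119.38.32.0
No, 119.38.45.226 is not in 141.0.16.0/20


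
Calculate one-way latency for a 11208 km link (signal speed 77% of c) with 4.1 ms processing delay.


Speed = 0.77 * 3e5 km/s = 231000 km/s
Propagation delay = 11208 / 231000 = 0.0485 s = 48.5195 ms
Processing delay = 4.1 ms
Total one-way latency = 52.6195 ms


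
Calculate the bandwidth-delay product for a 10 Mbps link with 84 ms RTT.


BDP = bandwidth * RTT
= 10 Mbps * 84 ms
= 10 * 1e6 * 84 / 1000 bits
= 840000 bits
= 105000 bytes
= 102.5391 KB
BDP = 840000 bits (105000 bytes)


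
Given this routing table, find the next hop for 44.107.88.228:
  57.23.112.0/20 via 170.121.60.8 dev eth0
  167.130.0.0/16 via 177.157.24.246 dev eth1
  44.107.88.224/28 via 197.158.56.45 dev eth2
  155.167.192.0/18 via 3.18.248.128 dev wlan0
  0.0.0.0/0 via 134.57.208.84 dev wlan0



Longest prefix match for 44.107.88.228:
  /20 57.23.112.0: no
  /16 167.130.0.0: no
  /28 44.107.88.224: MATCH
  /18 155.167.192.0: no
  /0 0.0.0.0: MATCH
Selected: next-hop 197.158.56.45 via eth2 (matched /28)


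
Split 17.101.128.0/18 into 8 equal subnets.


New prefix = 18 + 3 = 21
Each subnet has 2048 addresses
  17.101.128.0/21
  17.101.136.0/21
  17.101.144.0/21
  17.101.152.0/21
  17.101.160.0/21
  17.101.168.0/21
  17.101.176.0/21
  17.101.184.0/21
Subnets: 17.101.128.0/21, 17.101.136.0/21, 17.101.144.0/21, 17.101.152.0/21, 17.101.160.0/21, 17.101.168.0/21, 17.101.176.0/21, 17.101.184.0/21


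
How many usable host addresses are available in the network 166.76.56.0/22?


Host bits = 32 - 22 = 10
Total addresses = 2^10 = 1024
Usable = total - 2 (network and broadcast)
Usable hosts: 1022


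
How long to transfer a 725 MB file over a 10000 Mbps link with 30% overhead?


Effective throughput = 10000 * (1 - 30/100) = 7000 Mbps
File size in Mb = 725 * 8 = 5800 Mb
Time = 5800 / 7000
Time = 0.8286 seconds


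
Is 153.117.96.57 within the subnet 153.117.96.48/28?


Subnet network: 153.117.96.48
Test IP AND mask: 153.117.96.48
Yes, 153.117.96.57 is in 153.117.96.48/28


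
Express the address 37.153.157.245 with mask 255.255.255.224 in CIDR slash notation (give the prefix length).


Binary: 11111111.11111111.11111111.11100000
Count leading 1s
Prefix: /27


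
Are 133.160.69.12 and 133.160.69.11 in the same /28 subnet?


Mask: 255.255.255.240
133.160.69.12 AND mask = 133.160.69.0
133.160.69.11 AND mask = 133.160.69.0
Yes, same subnet (133.160.69.0)


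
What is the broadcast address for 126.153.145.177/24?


Network: 126.153.145.0/24
Host bits = 8
Set all host bits to 1:
Broadcast: 126.153.145.255


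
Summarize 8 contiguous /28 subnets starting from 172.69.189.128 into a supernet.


Original prefix: /28
Number of subnets: 8 = 2^3
New prefix = 28 - 3 = 25
Supernet: 172.69.189.128/25


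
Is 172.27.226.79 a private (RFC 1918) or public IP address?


RFC 1918 private ranges:
  10.0.0.0/8 (10.0.0.0 - 10.255.255.255)
  172.16.0.0/12 (172.16.0.0 - 172.31.255.255)
  192.168.0.0/16 (192.168.0.0 - 192.168.255.255)
Private (in 172.16.0.0/12)


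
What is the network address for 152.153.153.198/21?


IP:   10011000.10011001.10011001.11000110
Mask: 11111111.11111111.11111000.00000000
AND operation:
Net:  10011000.10011001.10011000.00000000
Network: 152.153.152.0/21


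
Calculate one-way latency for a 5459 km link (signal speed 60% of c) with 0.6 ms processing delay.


Speed = 0.6 * 3e5 km/s = 180000 km/s
Propagation delay = 5459 / 180000 = 0.0303 s = 30.3278 ms
Processing delay = 0.6 ms
Total one-way latency = 30.9278 ms


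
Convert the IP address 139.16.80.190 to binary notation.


139 = 10001011
16 = 00010000
80 = 01010000
190 = 10111110
Binary: 10001011.00010000.01010000.10111110


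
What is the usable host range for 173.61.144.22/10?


Network: 173.0.0.0
Broadcast: 173.63.255.255
First usable = network + 1
Last usable = broadcast - 1
Range: 173.0.0.1 to 173.63.255.254


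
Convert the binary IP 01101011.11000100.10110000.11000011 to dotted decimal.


01101011 = 107
11000100 = 196
10110000 = 176
11000011 = 195
IP: 107.196.176.195


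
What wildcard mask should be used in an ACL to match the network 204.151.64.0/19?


Subnet mask: 255.255.224.0
Wildcard = 255.255.255.255 - subnet mask
255 - 255 = 0
255 - 255 = 0
255 - 224 = 31
255 - 0 = 255
Wildcard: 0.0.31.255


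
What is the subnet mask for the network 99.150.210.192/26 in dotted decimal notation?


/26 means 26 network bits, 6 host bits
Binary: 11111111111111111111111111000000
Mask: 255.255.255.192


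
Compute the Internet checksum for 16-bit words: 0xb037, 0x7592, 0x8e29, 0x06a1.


Sum all words (with carry folding):
+ 0xb037 = 0xb037
+ 0x7592 = 0x25ca
+ 0x8e29 = 0xb3f3
+ 0x06a1 = 0xba94
One's complement: ~0xba94
Checksum = 0x456b


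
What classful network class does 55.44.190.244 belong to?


First octet: 55
Binary: 00110111
0xxxxxxx -> Class A (1-126)
Class A, default mask 255.0.0.0 (/8)


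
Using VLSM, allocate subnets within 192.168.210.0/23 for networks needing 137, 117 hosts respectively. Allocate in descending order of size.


137 hosts -> /24 (254 usable): 192.168.210.0/24
117 hosts -> /25 (126 usable): 192.168.211.0/25
Allocation: 192.168.210.0/24 (137 hosts, 254 usable); 192.168.211.0/25 (117 hosts, 126 usable)


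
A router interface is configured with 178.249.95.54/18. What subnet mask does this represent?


/18 means 18 network bits, 14 host bits
Binary: 11111111111111111100000000000000
Mask: 255.255.192.0


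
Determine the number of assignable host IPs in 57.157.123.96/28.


Host bits = 32 - 28 = 4
Total addresses = 2^4 = 16
Usable = total - 2 (network and broadcast)
Usable hosts: 14


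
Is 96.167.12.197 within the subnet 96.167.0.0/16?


Subnet network: 96.167.0.0
Test IP AND mask: 96.167.0.0
Yes, 96.167.12.197 is in 96.167.0.0/16


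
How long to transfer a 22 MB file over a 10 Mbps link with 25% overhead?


Effective throughput = 10 * (1 - 25/100) = 7.5 Mbps
File size in Mb = 22 * 8 = 176 Mb
Time = 176 / 7.5
Time = 23.4667 seconds


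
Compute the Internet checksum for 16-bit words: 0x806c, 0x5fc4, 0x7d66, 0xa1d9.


Sum all words (with carry folding):
+ 0x806c = 0x806c
+ 0x5fc4 = 0xe030
+ 0x7d66 = 0x5d97
+ 0xa1d9 = 0xff70
One's complement: ~0xff70
Checksum = 0x008f


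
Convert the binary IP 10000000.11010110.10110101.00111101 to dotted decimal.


10000000 = 128
11010110 = 214
10110101 = 181
00111101 = 61
IP: 128.214.181.61


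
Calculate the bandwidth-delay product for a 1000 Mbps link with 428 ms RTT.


BDP = bandwidth * RTT
= 1000 Mbps * 428 ms
= 1000 * 1e6 * 428 / 1000 bits
= 428000000 bits
= 53500000 bytes
= 52246.0938 KB
BDP = 428000000 bits (53500000 bytes)


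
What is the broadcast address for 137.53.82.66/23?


Network: 137.53.82.0/23
Host bits = 9
Set all host bits to 1:
Broadcast: 137.53.83.255


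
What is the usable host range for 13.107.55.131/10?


Network: 13.64.0.0
Broadcast: 13.127.255.255
First usable = network + 1
Last usable = broadcast - 1
Range: 13.64.0.1 to 13.127.255.254


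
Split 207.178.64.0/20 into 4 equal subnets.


New prefix = 20 + 2 = 22
Each subnet has 1024 addresses
  207.178.64.0/22
  207.178.68.0/22
  207.178.72.0/22
  207.178.76.0/22
Subnets: 207.178.64.0/22, 207.178.68.0/22, 207.178.72.0/22, 207.178.76.0/22


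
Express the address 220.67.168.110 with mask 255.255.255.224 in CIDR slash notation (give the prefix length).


Binary: 11111111.11111111.11111111.11100000
Count leading 1s
Prefix: /27


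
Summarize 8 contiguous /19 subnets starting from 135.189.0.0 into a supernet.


Original prefix: /19
Number of subnets: 8 = 2^3
New prefix = 19 - 3 = 16
Supernet: 135.189.0.0/16


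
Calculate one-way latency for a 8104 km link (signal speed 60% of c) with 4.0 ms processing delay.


Speed = 0.6 * 3e5 km/s = 180000 km/s
Propagation delay = 8104 / 180000 = 0.045 s = 45.0222 ms
Processing delay = 4.0 ms
Total one-way latency = 49.0222 ms


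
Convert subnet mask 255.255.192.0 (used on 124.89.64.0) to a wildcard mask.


Subnet mask: 255.255.192.0
Wildcard = 255.255.255.255 - subnet mask
255 - 255 = 0
255 - 255 = 0
255 - 192 = 63
255 - 0 = 255
Wildcard: 0.0.63.255


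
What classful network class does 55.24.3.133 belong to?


First octet: 55
Binary: 00110111
0xxxxxxx -> Class A (1-126)
Class A, default mask 255.0.0.0 (/8)


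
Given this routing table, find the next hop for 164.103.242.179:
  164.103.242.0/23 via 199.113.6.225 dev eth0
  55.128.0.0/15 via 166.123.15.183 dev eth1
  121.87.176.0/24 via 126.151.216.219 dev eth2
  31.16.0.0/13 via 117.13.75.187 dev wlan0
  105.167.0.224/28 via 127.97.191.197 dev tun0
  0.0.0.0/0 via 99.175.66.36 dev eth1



Longest prefix match for 164.103.242.179:
  /23 164.103.242.0: MATCH
  /15 55.128.0.0: no
  /24 121.87.176.0: no
  /13 31.16.0.0: no
  /28 105.167.0.224: no
  /0 0.0.0.0: MATCH
Selected: next-hop 199.113.6.225 via eth0 (matched /23)


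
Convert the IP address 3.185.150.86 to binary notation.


3 = 00000011
185 = 10111001
150 = 10010110
86 = 01010110
Binary: 00000011.10111001.10010110.01010110


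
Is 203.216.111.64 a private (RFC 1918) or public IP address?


RFC 1918 private ranges:
  10.0.0.0/8 (10.0.0.0 - 10.255.255.255)
  172.16.0.0/12 (172.16.0.0 - 172.31.255.255)
  192.168.0.0/16 (192.168.0.0 - 192.168.255.255)
Public (not in any RFC 1918 range)


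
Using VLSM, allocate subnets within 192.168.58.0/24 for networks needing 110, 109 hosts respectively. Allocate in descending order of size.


110 hosts -> /25 (126 usable): 192.168.58.0/25
109 hosts -> /25 (126 usable): 192.168.58.128/25
Allocation: 192.168.58.0/25 (110 hosts, 126 usable); 192.168.58.128/25 (109 hosts, 126 usable)


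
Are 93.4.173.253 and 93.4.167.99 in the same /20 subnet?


Mask: 255.255.240.0
93.4.173.253 AND mask = 93.4.160.0
93.4.167.99 AND mask = 93.4.160.0
Yes, same subnet (93.4.160.0)


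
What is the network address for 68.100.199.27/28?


IP:   01000100.01100100.11000111.00011011
Mask: 11111111.11111111.11111111.11110000
AND operation:
Net:  01000100.01100100.11000111.00010000
Network: 68.100.199.16/28


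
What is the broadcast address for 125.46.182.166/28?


Network: 125.46.182.160/28
Host bits = 4
Set all host bits to 1:
Broadcast: 125.46.182.175


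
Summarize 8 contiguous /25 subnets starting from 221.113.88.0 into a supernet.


Original prefix: /25
Number of subnets: 8 = 2^3
New prefix = 25 - 3 = 22
Supernet: 221.113.88.0/22


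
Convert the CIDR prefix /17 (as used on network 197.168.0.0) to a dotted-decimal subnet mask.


/17 means 17 network bits, 15 host bits
Binary: 11111111111111111000000000000000
Mask: 255.255.128.0


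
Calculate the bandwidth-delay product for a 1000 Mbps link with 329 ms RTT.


BDP = bandwidth * RTT
= 1000 Mbps * 329 ms
= 1000 * 1e6 * 329 / 1000 bits
= 329000000 bits
= 41125000 bytes
= 40161.1328 KB
BDP = 329000000 bits (41125000 bytes)


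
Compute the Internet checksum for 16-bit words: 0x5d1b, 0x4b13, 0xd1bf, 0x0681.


Sum all words (with carry folding):
+ 0x5d1b = 0x5d1b
+ 0x4b13 = 0xa82e
+ 0xd1bf = 0x79ee
+ 0x0681 = 0x806f
One's complement: ~0x806f
Checksum = 0x7f90


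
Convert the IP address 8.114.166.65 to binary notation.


8 = 00001000
114 = 01110010
166 = 10100110
65 = 01000001
Binary: 00001000.01110010.10100110.01000001


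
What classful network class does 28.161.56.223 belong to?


First octet: 28
Binary: 00011100
0xxxxxxx -> Class A (1-126)
Class A, default mask 255.0.0.0 (/8)


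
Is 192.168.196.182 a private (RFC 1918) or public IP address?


RFC 1918 private ranges:
  10.0.0.0/8 (10.0.0.0 - 10.255.255.255)
  172.16.0.0/12 (172.16.0.0 - 172.31.255.255)
  192.168.0.0/16 (192.168.0.0 - 192.168.255.255)
Private (in 192.168.0.0/16)


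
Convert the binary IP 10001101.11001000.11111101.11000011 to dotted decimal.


10001101 = 141
11001000 = 200
11111101 = 253
11000011 = 195
IP: 141.200.253.195


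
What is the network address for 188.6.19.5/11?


IP:   10111100.00000110.00010011.00000101
Mask: 11111111.11100000.00000000.00000000
AND operation:
Net:  10111100.00000000.00000000.00000000
Network: 188.0.0.0/11


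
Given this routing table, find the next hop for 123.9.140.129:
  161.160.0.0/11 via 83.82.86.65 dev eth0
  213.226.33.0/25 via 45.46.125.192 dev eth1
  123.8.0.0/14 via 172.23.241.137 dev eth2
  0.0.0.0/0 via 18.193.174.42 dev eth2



Longest prefix match for 123.9.140.129:
  /11 161.160.0.0: no
  /25 213.226.33.0: no
  /14 123.8.0.0: MATCH
  /0 0.0.0.0: MATCH
Selected: next-hop 172.23.241.137 via eth2 (matched /14)


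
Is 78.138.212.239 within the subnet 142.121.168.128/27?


Subnet network: 142.121.168.128
Test IP AND mask: 78.138.212.224
No, 78.138.212.239 is not in 142.121.168.128/27


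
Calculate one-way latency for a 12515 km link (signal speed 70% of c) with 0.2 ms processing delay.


Speed = 0.7 * 3e5 km/s = 210000 km/s
Propagation delay = 12515 / 210000 = 0.0596 s = 59.5952 ms
Processing delay = 0.2 ms
Total one-way latency = 59.7952 ms


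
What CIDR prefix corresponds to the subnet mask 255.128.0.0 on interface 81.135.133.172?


Binary: 11111111.10000000.00000000.00000000
Count leading 1s
Prefix: /9


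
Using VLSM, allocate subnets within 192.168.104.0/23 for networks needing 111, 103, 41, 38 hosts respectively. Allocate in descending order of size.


111 hosts -> /25 (126 usable): 192.168.104.0/25
103 hosts -> /25 (126 usable): 192.168.104.128/25
41 hosts -> /26 (62 usable): 192.168.105.0/26
38 hosts -> /26 (62 usable): 192.168.105.64/26
Allocation: 192.168.104.0/25 (111 hosts, 126 usable); 192.168.104.128/25 (103 hosts, 126 usable); 192.168.105.0/26 (41 hosts, 62 usable); 192.168.105.64/26 (38 hosts, 62 usable)


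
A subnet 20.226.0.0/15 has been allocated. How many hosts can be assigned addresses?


Host bits = 32 - 15 = 17
Total addresses = 2^17 = 131072
Usable = total - 2 (network and broadcast)
Usable hosts: 131070


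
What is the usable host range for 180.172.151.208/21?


Network: 180.172.144.0
Broadcast: 180.172.151.255
First usable = network + 1
Last usable = broadcast - 1
Range: 180.172.144.1 to 180.172.151.254


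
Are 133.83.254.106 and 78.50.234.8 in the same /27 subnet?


Mask: 255.255.255.224
133.83.254.106 AND mask = 133.83.254.96
78.50.234.8 AND mask = 78.50.234.0
No, different subnets (133.83.254.96 vs 78.50.234.0)


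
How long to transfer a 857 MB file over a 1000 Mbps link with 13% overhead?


Effective throughput = 1000 * (1 - 13/100) = 870 Mbps
File size in Mb = 857 * 8 = 6856 Mb
Time = 6856 / 870
Time = 7.8805 seconds


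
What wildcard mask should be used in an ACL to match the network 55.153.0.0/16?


Subnet mask: 255.255.0.0
Wildcard = 255.255.255.255 - subnet mask
255 - 255 = 0
255 - 255 = 0
255 - 0 = 255
255 - 0 = 255
Wildcard: 0.0.255.255


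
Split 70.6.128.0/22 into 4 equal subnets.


New prefix = 22 + 2 = 24
Each subnet has 256 addresses
  70.6.128.0/24
  70.6.129.0/24
  70.6.130.0/24
  70.6.131.0/24
Subnets: 70.6.128.0/24, 70.6.129.0/24, 70.6.130.0/24, 70.6.131.0/24


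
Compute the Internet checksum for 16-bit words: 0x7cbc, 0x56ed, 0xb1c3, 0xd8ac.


Sum all words (with carry folding):
+ 0x7cbc = 0x7cbc
+ 0x56ed = 0xd3a9
+ 0xb1c3 = 0x856d
+ 0xd8ac = 0x5e1a
One's complement: ~0x5e1a
Checksum = 0xa1e5


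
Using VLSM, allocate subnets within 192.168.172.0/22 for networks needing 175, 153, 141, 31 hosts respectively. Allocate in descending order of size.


175 hosts -> /24 (254 usable): 192.168.172.0/24
153 hosts -> /24 (254 usable): 192.168.173.0/24
141 hosts -> /24 (254 usable): 192.168.174.0/24
31 hosts -> /26 (62 usable): 192.168.175.0/26
Allocation: 192.168.172.0/24 (175 hosts, 254 usable); 192.168.173.0/24 (153 hosts, 254 usable); 192.168.174.0/24 (141 hosts, 254 usable); 192.168.175.0/26 (31 hosts, 62 usable)


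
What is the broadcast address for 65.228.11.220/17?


Network: 65.228.0.0/17
Host bits = 15
Set all host bits to 1:
Broadcast: 65.228.127.255


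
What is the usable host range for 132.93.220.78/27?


Network: 132.93.220.64
Broadcast: 132.93.220.95
First usable = network + 1
Last usable = broadcast - 1
Range: 132.93.220.65 to 132.93.220.94


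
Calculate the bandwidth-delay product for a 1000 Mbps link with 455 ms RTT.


BDP = bandwidth * RTT
= 1000 Mbps * 455 ms
= 1000 * 1e6 * 455 / 1000 bits
= 455000000 bits
= 56875000 bytes
= 55541.9922 KB
BDP = 455000000 bits (56875000 bytes)


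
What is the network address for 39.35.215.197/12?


IP:   00100111.00100011.11010111.11000101
Mask: 11111111.11110000.00000000.00000000
AND operation:
Net:  00100111.00100000.00000000.00000000
Network: 39.32.0.0/12


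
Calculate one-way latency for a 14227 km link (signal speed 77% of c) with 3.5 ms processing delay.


Speed = 0.77 * 3e5 km/s = 231000 km/s
Propagation delay = 14227 / 231000 = 0.0616 s = 61.5887 ms
Processing delay = 3.5 ms
Total one-way latency = 65.0887 ms


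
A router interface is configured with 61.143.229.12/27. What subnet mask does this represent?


/27 means 27 network bits, 5 host bits
Binary: 11111111111111111111111111100000
Mask: 255.255.255.224


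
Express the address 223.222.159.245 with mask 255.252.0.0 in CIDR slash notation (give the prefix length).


Binary: 11111111.11111100.00000000.00000000
Count leading 1s
Prefix: /14


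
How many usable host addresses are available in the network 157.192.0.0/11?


Host bits = 32 - 11 = 21
Total addresses = 2^21 = 2097152
Usable = total - 2 (network and broadcast)
Usable hosts: 2097150


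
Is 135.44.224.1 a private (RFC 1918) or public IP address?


RFC 1918 private ranges:
  10.0.0.0/8 (10.0.0.0 - 10.255.255.255)
  172.16.0.0/12 (172.16.0.0 - 172.31.255.255)
  192.168.0.0/16 (192.168.0.0 - 192.168.255.255)
Public (not in any RFC 1918 range)


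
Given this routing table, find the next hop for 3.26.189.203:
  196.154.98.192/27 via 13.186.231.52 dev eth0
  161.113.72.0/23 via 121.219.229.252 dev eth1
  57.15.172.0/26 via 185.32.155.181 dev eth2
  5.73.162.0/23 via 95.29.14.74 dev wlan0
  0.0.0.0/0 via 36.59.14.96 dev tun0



Longest prefix match for 3.26.189.203:
  /27 196.154.98.192: no
  /23 161.113.72.0: no
  /26 57.15.172.0: no
  /23 5.73.162.0: no
  /0 0.0.0.0: MATCH
Selected: next-hop 36.59.14.96 via tun0 (matched /0)


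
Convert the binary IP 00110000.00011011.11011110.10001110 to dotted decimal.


00110000 = 48
00011011 = 27
11011110 = 222
10001110 = 142
IP: 48.27.222.142


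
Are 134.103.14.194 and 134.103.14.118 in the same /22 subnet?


Mask: 255.255.252.0
134.103.14.194 AND mask = 134.103.12.0
134.103.14.118 AND mask = 134.103.12.0
Yes, same subnet (134.103.12.0)


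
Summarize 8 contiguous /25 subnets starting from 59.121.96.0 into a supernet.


Original prefix: /25
Number of subnets: 8 = 2^3
New prefix = 25 - 3 = 22
Supernet: 59.121.96.0/22


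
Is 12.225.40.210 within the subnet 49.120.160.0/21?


Subnet network: 49.120.160.0
Test IP AND mask: 12.225.40.0
No, 12.225.40.210 is not in 49.120.160.0/21


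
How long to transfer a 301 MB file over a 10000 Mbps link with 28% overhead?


Effective throughput = 10000 * (1 - 28/100) = 7200 Mbps
File size in Mb = 301 * 8 = 2408 Mb
Time = 2408 / 7200
Time = 0.3344 seconds


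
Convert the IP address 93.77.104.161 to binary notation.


93 = 01011101
77 = 01001101
104 = 01101000
161 = 10100001
Binary: 01011101.01001101.01101000.10100001


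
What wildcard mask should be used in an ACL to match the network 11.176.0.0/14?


Subnet mask: 255.252.0.0
Wildcard = 255.255.255.255 - subnet mask
255 - 255 = 0
255 - 252 = 3
255 - 0 = 255
255 - 0 = 255
Wildcard: 0.3.255.255


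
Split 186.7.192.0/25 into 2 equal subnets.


New prefix = 25 + 1 = 26
Each subnet has 64 addresses
  186.7.192.0/26
  186.7.192.64/26
Subnets: 186.7.192.0/26, 186.7.192.64/26


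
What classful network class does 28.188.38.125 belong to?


First octet: 28
Binary: 00011100
0xxxxxxx -> Class A (1-126)
Class A, default mask 255.0.0.0 (/8)


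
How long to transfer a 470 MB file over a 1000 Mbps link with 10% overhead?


Effective throughput = 1000 * (1 - 10/100) = 900 Mbps
File size in Mb = 470 * 8 = 3760 Mb
Time = 3760 / 900
Time = 4.1778 seconds


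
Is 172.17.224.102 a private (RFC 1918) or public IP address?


RFC 1918 private ranges:
  10.0.0.0/8 (10.0.0.0 - 10.255.255.255)
  172.16.0.0/12 (172.16.0.0 - 172.31.255.255)
  192.168.0.0/16 (192.168.0.0 - 192.168.255.255)
Private (in 172.16.0.0/12)


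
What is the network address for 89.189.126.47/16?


IP:   01011001.10111101.01111110.00101111
Mask: 11111111.11111111.00000000.00000000
AND operation:
Net:  01011001.10111101.00000000.00000000
Network: 89.189.0.0/16


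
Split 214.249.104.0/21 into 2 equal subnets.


New prefix = 21 + 1 = 22
Each subnet has 1024 addresses
  214.249.104.0/22
  214.249.108.0/22
Subnets: 214.249.104.0/22, 214.249.108.0/22


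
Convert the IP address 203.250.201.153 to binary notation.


203 = 11001011
250 = 11111010
201 = 11001001
153 = 10011001
Binary: 11001011.11111010.11001001.10011001


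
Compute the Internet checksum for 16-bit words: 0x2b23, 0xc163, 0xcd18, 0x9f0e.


Sum all words (with carry folding):
+ 0x2b23 = 0x2b23
+ 0xc163 = 0xec86
+ 0xcd18 = 0xb99f
+ 0x9f0e = 0x58ae
One's complement: ~0x58ae
Checksum = 0xa751


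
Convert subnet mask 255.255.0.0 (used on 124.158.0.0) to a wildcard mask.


Subnet mask: 255.255.0.0
Wildcard = 255.255.255.255 - subnet mask
255 - 255 = 0
255 - 255 = 0
255 - 0 = 255
255 - 0 = 255
Wildcard: 0.0.255.255


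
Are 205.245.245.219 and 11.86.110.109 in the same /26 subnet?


Mask: 255.255.255.192
205.245.245.219 AND mask = 205.245.245.192
11.86.110.109 AND mask = 11.86.110.64
No, different subnets (205.245.245.192 vs 11.86.110.64)


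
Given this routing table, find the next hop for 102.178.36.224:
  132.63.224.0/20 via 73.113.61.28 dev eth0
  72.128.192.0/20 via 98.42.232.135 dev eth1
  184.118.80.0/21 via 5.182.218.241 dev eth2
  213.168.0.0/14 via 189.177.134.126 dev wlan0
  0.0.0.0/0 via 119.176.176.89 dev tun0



Longest prefix match for 102.178.36.224:
  /20 132.63.224.0: no
  /20 72.128.192.0: no
  /21 184.118.80.0: no
  /14 213.168.0.0: no
  /0 0.0.0.0: MATCH
Selected: next-hop 119.176.176.89 via tun0 (matched /0)


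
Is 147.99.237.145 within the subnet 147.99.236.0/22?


Subnet network: 147.99.236.0
Test IP AND mask: 147.99.236.0
Yes, 147.99.237.145 is in 147.99.236.0/22


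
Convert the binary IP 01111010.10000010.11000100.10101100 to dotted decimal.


01111010 = 122
10000010 = 130
11000100 = 196
10101100 = 172
IP: 122.130.196.172


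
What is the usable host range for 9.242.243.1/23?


Network: 9.242.242.0
Broadcast: 9.242.243.255
First usable = network + 1
Last usable = broadcast - 1
Range: 9.242.242.1 to 9.242.243.254


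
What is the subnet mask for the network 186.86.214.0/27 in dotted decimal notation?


/27 means 27 network bits, 5 host bits
Binary: 11111111111111111111111111100000
Mask: 255.255.255.224


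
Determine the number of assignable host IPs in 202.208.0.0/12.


Host bits = 32 - 12 = 20
Total addresses = 2^20 = 1048576
Usable = total - 2 (network and broadcast)
Usable hosts: 1048574


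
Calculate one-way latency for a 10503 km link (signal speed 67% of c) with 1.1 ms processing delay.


Speed = 0.67 * 3e5 km/s = 201000 km/s
Propagation delay = 10503 / 201000 = 0.0523 s = 52.2537 ms
Processing delay = 1.1 ms
Total one-way latency = 53.3537 ms


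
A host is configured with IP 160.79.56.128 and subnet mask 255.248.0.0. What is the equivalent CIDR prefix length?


Binary: 11111111.11111000.00000000.00000000
Count leading 1s
Prefix: /13


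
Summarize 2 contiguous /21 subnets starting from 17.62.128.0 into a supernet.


Original prefix: /21
Number of subnets: 2 = 2^1
New prefix = 21 - 1 = 20
Supernet: 17.62.128.0/20


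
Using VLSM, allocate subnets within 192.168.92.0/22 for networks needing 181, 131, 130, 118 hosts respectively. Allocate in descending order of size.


181 hosts -> /24 (254 usable): 192.168.92.0/24
131 hosts -> /24 (254 usable): 192.168.93.0/24
130 hosts -> /24 (254 usable): 192.168.94.0/24
118 hosts -> /25 (126 usable): 192.168.95.0/25
Allocation: 192.168.92.0/24 (181 hosts, 254 usable); 192.168.93.0/24 (131 hosts, 254 usable); 192.168.94.0/24 (130 hosts, 254 usable); 192.168.95.0/25 (118 hosts, 126 usable)


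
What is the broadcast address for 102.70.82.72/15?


Network: 102.70.0.0/15
Host bits = 17
Set all host bits to 1:
Broadcast: 102.71.255.255


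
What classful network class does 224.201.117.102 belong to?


First octet: 224
Binary: 11100000
1110xxxx -> Class D (224-239)
Class D (multicast), default mask N/A


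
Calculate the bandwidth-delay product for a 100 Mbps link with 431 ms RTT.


BDP = bandwidth * RTT
= 100 Mbps * 431 ms
= 100 * 1e6 * 431 / 1000 bits
= 43100000 bits
= 5387500 bytes
= 5261.2305 KB
BDP = 43100000 bits (5387500 bytes)


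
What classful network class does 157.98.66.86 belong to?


First octet: 157
Binary: 10011101
10xxxxxx -> Class B (128-191)
Class B, default mask 255.255.0.0 (/16)


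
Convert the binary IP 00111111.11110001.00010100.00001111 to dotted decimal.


00111111 = 63
11110001 = 241
00010100 = 20
00001111 = 15
IP: 63.241.20.15


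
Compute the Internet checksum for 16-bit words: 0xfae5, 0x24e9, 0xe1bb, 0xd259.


Sum all words (with carry folding):
+ 0xfae5 = 0xfae5
+ 0x24e9 = 0x1fcf
+ 0xe1bb = 0x018b
+ 0xd259 = 0xd3e4
One's complement: ~0xd3e4
Checksum = 0x2c1b


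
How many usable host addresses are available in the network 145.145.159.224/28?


Host bits = 32 - 28 = 4
Total addresses = 2^4 = 16
Usable = total - 2 (network and broadcast)
Usable hosts: 14


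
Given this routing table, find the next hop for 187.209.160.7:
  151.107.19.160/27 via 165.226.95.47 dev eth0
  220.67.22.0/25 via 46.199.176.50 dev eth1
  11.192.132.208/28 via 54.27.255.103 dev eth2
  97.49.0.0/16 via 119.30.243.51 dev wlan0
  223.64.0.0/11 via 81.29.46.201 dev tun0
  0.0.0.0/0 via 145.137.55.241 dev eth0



Longest prefix match for 187.209.160.7:
  /27 151.107.19.160: no
  /25 220.67.22.0: no
  /28 11.192.132.208: no
  /16 97.49.0.0: no
  /11 223.64.0.0: no
  /0 0.0.0.0: MATCH
Selected: next-hop 145.137.55.241 via eth0 (matched /0)


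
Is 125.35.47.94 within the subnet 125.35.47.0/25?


Subnet network: 125.35.47.0
Test IP AND mask: 125.35.47.0
Yes, 125.35.47.94 is in 125.35.47.0/25


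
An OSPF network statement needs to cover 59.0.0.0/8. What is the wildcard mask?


Subnet mask: 255.0.0.0
Wildcard = 255.255.255.255 - subnet mask
255 - 255 = 0
255 - 0 = 255
255 - 0 = 255
255 - 0 = 255
Wildcard: 0.255.255.255


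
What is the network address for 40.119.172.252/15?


IP:   00101000.01110111.10101100.11111100
Mask: 11111111.11111110.00000000.00000000
AND operation:
Net:  00101000.01110110.00000000.00000000
Network: 40.118.0.0/15


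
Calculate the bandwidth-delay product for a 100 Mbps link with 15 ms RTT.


BDP = bandwidth * RTT
= 100 Mbps * 15 ms
= 100 * 1e6 * 15 / 1000 bits
= 1500000 bits
= 187500 bytes
= 183.1055 KB
BDP = 1500000 bits (187500 bytes)


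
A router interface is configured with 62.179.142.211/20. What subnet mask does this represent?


/20 means 20 network bits, 12 host bits
Binary: 11111111111111111111000000000000
Mask: 255.255.240.0


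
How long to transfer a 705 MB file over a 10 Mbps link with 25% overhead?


Effective throughput = 10 * (1 - 25/100) = 7.5 Mbps
File size in Mb = 705 * 8 = 5640 Mb
Time = 5640 / 7.5
Time = 752 seconds


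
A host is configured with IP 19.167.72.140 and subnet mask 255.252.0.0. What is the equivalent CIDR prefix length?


Binary: 11111111.11111100.00000000.00000000
Count leading 1s
Prefix: /14


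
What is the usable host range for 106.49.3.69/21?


Network: 106.49.0.0
Broadcast: 106.49.7.255
First usable = network + 1
Last usable = broadcast - 1
Range: 106.49.0.1 to 106.49.7.254


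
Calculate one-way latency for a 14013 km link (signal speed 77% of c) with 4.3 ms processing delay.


Speed = 0.77 * 3e5 km/s = 231000 km/s
Propagation delay = 14013 / 231000 = 0.0607 s = 60.6623 ms
Processing delay = 4.3 ms
Total one-way latency = 64.9623 ms


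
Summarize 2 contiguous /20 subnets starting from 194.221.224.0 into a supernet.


Original prefix: /20
Number of subnets: 2 = 2^1
New prefix = 20 - 1 = 19
Supernet: 194.221.224.0/19


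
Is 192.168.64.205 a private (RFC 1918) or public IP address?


RFC 1918 private ranges:
  10.0.0.0/8 (10.0.0.0 - 10.255.255.255)
  172.16.0.0/12 (172.16.0.0 - 172.31.255.255)
  192.168.0.0/16 (192.168.0.0 - 192.168.255.255)
Private (in 192.168.0.0/16)


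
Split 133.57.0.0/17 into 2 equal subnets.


New prefix = 17 + 1 = 18
Each subnet has 16384 addresses
  133.57.0.0/18
  133.57.64.0/18
Subnets: 133.57.0.0/18, 133.57.64.0/18


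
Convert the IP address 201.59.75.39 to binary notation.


201 = 11001001
59 = 00111011
75 = 01001011
39 = 00100111
Binary: 11001001.00111011.01001011.00100111


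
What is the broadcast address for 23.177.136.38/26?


Network: 23.177.136.0/26
Host bits = 6
Set all host bits to 1:
Broadcast: 23.177.136.63


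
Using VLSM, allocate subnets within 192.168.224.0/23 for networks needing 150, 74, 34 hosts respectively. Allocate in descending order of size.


150 hosts -> /24 (254 usable): 192.168.224.0/24
74 hosts -> /25 (126 usable): 192.168.225.0/25
34 hosts -> /26 (62 usable): 192.168.225.128/26
Allocation: 192.168.224.0/24 (150 hosts, 254 usable); 192.168.225.0/25 (74 hosts, 126 usable); 192.168.225.128/26 (34 hosts, 62 usable)


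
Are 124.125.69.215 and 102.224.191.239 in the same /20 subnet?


Mask: 255.255.240.0
124.125.69.215 AND mask = 124.125.64.0
102.224.191.239 AND mask = 102.224.176.0
No, different subnets (124.125.64.0 vs 102.224.176.0)
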